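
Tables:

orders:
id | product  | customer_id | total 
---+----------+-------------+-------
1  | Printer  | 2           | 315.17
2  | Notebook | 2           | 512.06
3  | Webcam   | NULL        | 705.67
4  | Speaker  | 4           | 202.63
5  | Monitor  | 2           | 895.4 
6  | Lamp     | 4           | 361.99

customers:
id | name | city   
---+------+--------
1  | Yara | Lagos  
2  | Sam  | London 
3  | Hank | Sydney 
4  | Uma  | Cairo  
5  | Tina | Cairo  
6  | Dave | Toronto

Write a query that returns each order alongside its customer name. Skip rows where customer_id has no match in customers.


INNER JOIN keeps only orders rows whose customer_id matches an id in customers. Walk through each order:
  - order 1 (Printer): customer_id=2 -> matches Sam
  - order 2 (Notebook): customer_id=2 -> matches Sam
  - order 3 (Webcam): customer_id=NULL, no match -> dropped
  - order 4 (Speaker): customer_id=4 -> matches Uma
  - order 5 (Monitor): customer_id=2 -> matches Sam
  - order 6 (Lamp): customer_id=4 -> matches Uma
So 1 of 6 rows is dropped.

SQL:
SELECT a.product, b.name AS customer
FROM orders a
INNER JOIN customers b ON a.customer_id = b.id

Result:
product  | customer
---------+---------
Printer  | Sam     
Notebook | Sam     
Speaker  | Uma     
Monitor  | Sam     
Lamp     | Uma     


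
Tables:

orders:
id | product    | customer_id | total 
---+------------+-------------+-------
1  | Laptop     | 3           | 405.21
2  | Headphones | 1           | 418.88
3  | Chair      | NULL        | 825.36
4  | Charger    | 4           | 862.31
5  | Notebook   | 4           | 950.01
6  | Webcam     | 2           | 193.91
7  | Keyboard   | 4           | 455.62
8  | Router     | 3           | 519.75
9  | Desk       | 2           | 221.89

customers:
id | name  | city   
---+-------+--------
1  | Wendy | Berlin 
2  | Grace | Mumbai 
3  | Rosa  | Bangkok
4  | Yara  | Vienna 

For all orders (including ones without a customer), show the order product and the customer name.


LEFT JOIN keeps every row from orders (the left table); where customer_id has no match in customers, the customer columns become NULL. Walk through each order:
  - order 1 (Laptop): customer_id=3 -> matches Rosa
  - order 2 (Headphones): customer_id=1 -> matches Wendy
  - order 3 (Chair): customer_id=NULL, no match -> kept with NULL
  - order 4 (Charger): customer_id=4 -> matches Yara
  - order 5 (Notebook): customer_id=4 -> matches Yara
  - order 6 (Webcam): customer_id=2 -> matches Grace
  - order 7 (Keyboard): customer_id=4 -> matches Yara
  - order 8 (Router): customer_id=3 -> matches Rosa
  - order 9 (Desk): customer_id=2 -> matches Grace
All 9 rows appear; 1 has NULL customer.

SQL:
SELECT a.product, b.name AS customer
FROM orders a
LEFT JOIN customers b ON a.customer_id = b.id

Result:
product    | customer
-----------+---------
Laptop     | Rosa    
Headphones | Wendy   
Chair      | NULL    
Charger    | Yara    
Notebook   | Yara    
Webcam     | Grace   
Keyboard   | Yara    
Router     | Rosa    
Desk       | Grace   


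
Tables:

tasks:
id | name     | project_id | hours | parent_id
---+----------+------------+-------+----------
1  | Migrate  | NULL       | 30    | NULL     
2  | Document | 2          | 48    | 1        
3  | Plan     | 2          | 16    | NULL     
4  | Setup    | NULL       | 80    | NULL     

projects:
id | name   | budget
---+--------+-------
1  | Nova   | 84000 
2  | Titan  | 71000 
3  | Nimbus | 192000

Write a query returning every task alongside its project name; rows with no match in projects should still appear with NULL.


LEFT JOIN keeps every row from tasks (the left table); where project_id has no match in projects, the project columns become NULL. Walk through each task:
  - task 1 (Migrate): project_id=NULL, no match -> kept with NULL
  - task 2 (Document): project_id=2 -> matches Titan
  - task 3 (Plan): project_id=2 -> matches Titan
  - task 4 (Setup): project_id=NULL, no match -> kept with NULL
All 4 rows appear; 2 have NULL project.

SQL:
SELECT a.name, b.name AS project
FROM tasks a
LEFT JOIN projects b ON a.project_id = b.id

Result:
name     | project
---------+--------
Migrate  | NULL   
Document | Titan  
Plan     | Titan  
Setup    | NULL   


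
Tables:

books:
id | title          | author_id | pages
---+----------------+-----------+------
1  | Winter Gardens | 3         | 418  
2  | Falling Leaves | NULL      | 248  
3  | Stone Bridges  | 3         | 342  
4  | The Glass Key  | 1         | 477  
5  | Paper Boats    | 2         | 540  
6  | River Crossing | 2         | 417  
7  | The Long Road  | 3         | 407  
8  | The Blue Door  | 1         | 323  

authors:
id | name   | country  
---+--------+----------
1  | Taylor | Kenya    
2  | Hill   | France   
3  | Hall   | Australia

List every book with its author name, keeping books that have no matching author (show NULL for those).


LEFT JOIN keeps every row from books (the left table); where author_id has no match in authors, the author columns become NULL. Walk through each book:
  - book 1 (Winter Gardens): author_id=3 -> matches Hall
  - book 2 (Falling Leaves): author_id=NULL, no match -> kept with NULL
  - book 3 (Stone Bridges): author_id=3 -> matches Hall
  - book 4 (The Glass Key): author_id=1 -> matches Taylor
  - book 5 (Paper Boats): author_id=2 -> matches Hill
  - book 6 (River Crossing): author_id=2 -> matches Hill
  - book 7 (The Long Road): author_id=3 -> matches Hall
  - book 8 (The Blue Door): author_id=1 -> matches Taylor
All 8 rows appear; 1 has NULL author.

SQL:
SELECT a.title, b.name AS author
FROM books a
LEFT JOIN authors b ON a.author_id = b.id

Result:
title          | author
---------------+-------
Winter Gardens | Hall  
Falling Leaves | NULL  
Stone Bridges  | Hall  
The Glass Key  | Taylor
Paper Boats    | Hill  
River Crossing | Hill  
The Long Road  | Hall  
The Blue Door  | Taylor


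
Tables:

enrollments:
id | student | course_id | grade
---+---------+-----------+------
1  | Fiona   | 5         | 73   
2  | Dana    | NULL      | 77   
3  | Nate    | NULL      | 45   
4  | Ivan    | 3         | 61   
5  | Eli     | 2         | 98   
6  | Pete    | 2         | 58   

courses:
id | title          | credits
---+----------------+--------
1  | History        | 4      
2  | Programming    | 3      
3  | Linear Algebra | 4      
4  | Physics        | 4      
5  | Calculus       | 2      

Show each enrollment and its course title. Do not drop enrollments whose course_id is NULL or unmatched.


LEFT JOIN keeps every row from enrollments (the left table); where course_id has no match in courses, the course columns become NULL. Walk through each enrollment:
  - enrollment 1 (Fiona): course_id=5 -> matches Calculus
  - enrollment 2 (Dana): course_id=NULL, no match -> kept with NULL
  - enrollment 3 (Nate): course_id=NULL, no match -> kept with NULL
  - enrollment 4 (Ivan): course_id=3 -> matches Linear Algebra
  - enrollment 5 (Eli): course_id=2 -> matches Programming
  - enrollment 6 (Pete): course_id=2 -> matches Programming
All 6 rows appear; 2 have NULL course.

SQL:
SELECT a.student, b.title AS course
FROM enrollments a
LEFT JOIN courses b ON a.course_id = b.id

Result:
student | course        
--------+---------------
Fiona   | Calculus      
Dana    | NULL          
Nate    | NULL          
Ivan    | Linear Algebra
Eli     | Programming   
Pete    | Programming   


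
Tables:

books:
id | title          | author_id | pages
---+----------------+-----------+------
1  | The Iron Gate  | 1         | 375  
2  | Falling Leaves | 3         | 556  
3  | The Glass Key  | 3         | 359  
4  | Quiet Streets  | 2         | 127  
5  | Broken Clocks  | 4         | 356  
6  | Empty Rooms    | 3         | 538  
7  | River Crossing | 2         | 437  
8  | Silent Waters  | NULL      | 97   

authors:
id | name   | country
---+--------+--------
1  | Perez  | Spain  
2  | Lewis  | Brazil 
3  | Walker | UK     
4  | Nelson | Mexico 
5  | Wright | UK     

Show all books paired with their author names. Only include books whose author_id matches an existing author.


INNER JOIN keeps only books rows whose author_id matches an id in authors. Walk through each book:
  - book 1 (The Iron Gate): author_id=1 -> matches Perez
  - book 2 (Falling Leaves): author_id=3 -> matches Walker
  - book 3 (The Glass Key): author_id=3 -> matches Walker
  - book 4 (Quiet Streets): author_id=2 -> matches Lewis
  - book 5 (Broken Clocks): author_id=4 -> matches Nelson
  - book 6 (Empty Rooms): author_id=3 -> matches Walker
  - book 7 (River Crossing): author_id=2 -> matches Lewis
  - book 8 (Silent Waters): author_id=NULL, no match -> dropped
So 1 of 8 rows is dropped.

SQL:
SELECT a.title, b.name AS author
FROM books a
INNER JOIN authors b ON a.author_id = b.id

Result:
title          | author
---------------+-------
The Iron Gate  | Perez 
Falling Leaves | Walker
The Glass Key  | Walker
Quiet Streets  | Lewis 
Broken Clocks  | Nelson
Empty Rooms    | Walker
River Crossing | Lewis 


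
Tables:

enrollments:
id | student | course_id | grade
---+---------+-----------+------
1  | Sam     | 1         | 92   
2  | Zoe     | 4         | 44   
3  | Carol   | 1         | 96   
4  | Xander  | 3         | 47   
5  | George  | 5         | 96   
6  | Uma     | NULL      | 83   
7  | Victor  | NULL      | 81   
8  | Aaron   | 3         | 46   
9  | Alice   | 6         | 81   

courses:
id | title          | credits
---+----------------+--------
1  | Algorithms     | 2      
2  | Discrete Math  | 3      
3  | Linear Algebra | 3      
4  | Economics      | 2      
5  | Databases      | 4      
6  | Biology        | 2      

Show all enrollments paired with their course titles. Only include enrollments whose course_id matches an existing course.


INNER JOIN keeps only enrollments rows whose course_id matches an id in courses. Walk through each enrollment:
  - enrollment 1 (Sam): course_id=1 -> matches Algorithms
  - enrollment 2 (Zoe): course_id=4 -> matches Economics
  - enrollment 3 (Carol): course_id=1 -> matches Algorithms
  - enrollment 4 (Xander): course_id=3 -> matches Linear Algebra
  - enrollment 5 (George): course_id=5 -> matches Databases
  - enrollment 6 (Uma): course_id=NULL, no match -> dropped
  - enrollment 7 (Victor): course_id=NULL, no match -> dropped
  - enrollment 8 (Aaron): course_id=3 -> matches Linear Algebra
  - enrollment 9 (Alice): course_id=6 -> matches Biology
So 2 of 9 rows are dropped.

SQL:
SELECT a.student, b.title AS course
FROM enrollments a
INNER JOIN courses b ON a.course_id = b.id

Result:
student | course        
--------+---------------
Sam     | Algorithms    
Zoe     | Economics     
Carol   | Algorithms    
Xander  | Linear Algebra
George  | Databases     
Aaron   | Linear Algebra
Alice   | Biology       


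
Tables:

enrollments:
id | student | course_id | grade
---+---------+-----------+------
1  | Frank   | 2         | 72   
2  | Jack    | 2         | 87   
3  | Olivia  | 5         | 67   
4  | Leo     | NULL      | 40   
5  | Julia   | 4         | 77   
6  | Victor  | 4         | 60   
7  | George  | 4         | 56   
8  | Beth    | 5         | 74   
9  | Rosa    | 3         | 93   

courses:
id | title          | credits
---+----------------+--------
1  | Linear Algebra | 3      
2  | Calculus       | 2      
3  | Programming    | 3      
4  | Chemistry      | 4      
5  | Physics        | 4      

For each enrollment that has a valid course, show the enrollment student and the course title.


INNER JOIN keeps only enrollments rows whose course_id matches an id in courses. Walk through each enrollment:
  - enrollment 1 (Frank): course_id=2 -> matches Calculus
  - enrollment 2 (Jack): course_id=2 -> matches Calculus
  - enrollment 3 (Olivia): course_id=5 -> matches Physics
  - enrollment 4 (Leo): course_id=NULL, no match -> dropped
  - enrollment 5 (Julia): course_id=4 -> matches Chemistry
  - enrollment 6 (Victor): course_id=4 -> matches Chemistry
  - enrollment 7 (George): course_id=4 -> matches Chemistry
  - enrollment 8 (Beth): course_id=5 -> matches Physics
  - enrollment 9 (Rosa): course_id=3 -> matches Programming
So 1 of 9 rows is dropped.

SQL:
SELECT a.student, b.title AS course
FROM enrollments a
INNER JOIN courses b ON a.course_id = b.id

Result:
student | course     
--------+------------
Frank   | Calculus   
Jack    | Calculus   
Olivia  | Physics    
Julia   | Chemistry  
Victor  | Chemistry  
George  | Chemistry  
Beth    | Physics    
Rosa    | Programming


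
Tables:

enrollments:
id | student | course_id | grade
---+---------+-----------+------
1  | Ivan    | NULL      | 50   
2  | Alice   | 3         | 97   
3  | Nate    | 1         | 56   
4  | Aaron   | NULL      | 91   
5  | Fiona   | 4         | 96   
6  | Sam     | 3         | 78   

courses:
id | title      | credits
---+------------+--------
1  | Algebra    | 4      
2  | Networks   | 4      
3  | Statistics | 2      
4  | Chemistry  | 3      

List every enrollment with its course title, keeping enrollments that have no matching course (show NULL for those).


LEFT JOIN keeps every row from enrollments (the left table); where course_id has no match in courses, the course columns become NULL. Walk through each enrollment:
  - enrollment 1 (Ivan): course_id=NULL, no match -> kept with NULL
  - enrollment 2 (Alice): course_id=3 -> matches Statistics
  - enrollment 3 (Nate): course_id=1 -> matches Algebra
  - enrollment 4 (Aaron): course_id=NULL, no match -> kept with NULL
  - enrollment 5 (Fiona): course_id=4 -> matches Chemistry
  - enrollment 6 (Sam): course_id=3 -> matches Statistics
All 6 rows appear; 2 have NULL course.

SQL:
SELECT a.student, b.title AS course
FROM enrollments a
LEFT JOIN courses b ON a.course_id = b.id

Result:
student | course    
--------+-----------
Ivan    | NULL      
Alice   | Statistics
Nate    | Algebra   
Aaron   | NULL      
Fiona   | Chemistry 
Sam     | Statistics


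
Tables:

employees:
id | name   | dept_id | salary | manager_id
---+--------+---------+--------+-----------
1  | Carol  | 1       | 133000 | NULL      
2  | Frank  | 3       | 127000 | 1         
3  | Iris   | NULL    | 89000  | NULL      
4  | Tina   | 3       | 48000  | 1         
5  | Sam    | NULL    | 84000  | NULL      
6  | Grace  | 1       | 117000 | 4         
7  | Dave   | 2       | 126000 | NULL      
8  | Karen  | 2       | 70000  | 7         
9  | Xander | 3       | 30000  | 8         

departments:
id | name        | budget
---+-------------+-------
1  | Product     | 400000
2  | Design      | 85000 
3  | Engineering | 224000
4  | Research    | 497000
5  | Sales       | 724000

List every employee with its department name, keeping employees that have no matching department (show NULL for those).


LEFT JOIN keeps every row from employees (the left table); where dept_id has no match in departments, the department columns become NULL. Walk through each employee:
  - employee 1 (Carol): dept_id=1 -> matches Product
  - employee 2 (Frank): dept_id=3 -> matches Engineering
  - employee 3 (Iris): dept_id=NULL, no match -> kept with NULL
  - employee 4 (Tina): dept_id=3 -> matches Engineering
  - employee 5 (Sam): dept_id=NULL, no match -> kept with NULL
  - employee 6 (Grace): dept_id=1 -> matches Product
  - employee 7 (Dave): dept_id=2 -> matches Design
  - employee 8 (Karen): dept_id=2 -> matches Design
  - employee 9 (Xander): dept_id=3 -> matches Engineering
All 9 rows appear; 2 have NULL department.

SQL:
SELECT a.name, b.name AS department
FROM employees a
LEFT JOIN departments b ON a.dept_id = b.id

Result:
name   | department 
-------+------------
Carol  | Product    
Frank  | Engineering
Iris   | NULL       
Tina   | Engineering
Sam    | NULL       
Grace  | Product    
Dave   | Design     
Karen  | Design     
Xander | Engineering


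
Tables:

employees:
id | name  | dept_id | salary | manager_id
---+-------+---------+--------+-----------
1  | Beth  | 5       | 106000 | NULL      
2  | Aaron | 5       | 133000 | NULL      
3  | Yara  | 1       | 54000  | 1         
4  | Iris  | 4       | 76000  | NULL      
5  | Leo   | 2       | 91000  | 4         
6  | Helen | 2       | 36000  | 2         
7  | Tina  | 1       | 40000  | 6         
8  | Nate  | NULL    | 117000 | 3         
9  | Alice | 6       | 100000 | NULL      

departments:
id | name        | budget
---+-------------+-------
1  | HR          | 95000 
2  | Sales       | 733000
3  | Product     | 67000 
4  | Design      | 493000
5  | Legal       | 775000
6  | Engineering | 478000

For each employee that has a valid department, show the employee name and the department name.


INNER JOIN keeps only employees rows whose dept_id matches an id in departments. Walk through each employee:
  - employee 1 (Beth): dept_id=5 -> matches Legal
  - employee 2 (Aaron): dept_id=5 -> matches Legal
  - employee 3 (Yara): dept_id=1 -> matches HR
  - employee 4 (Iris): dept_id=4 -> matches Design
  - employee 5 (Leo): dept_id=2 -> matches Sales
  - employee 6 (Helen): dept_id=2 -> matches Sales
  - employee 7 (Tina): dept_id=1 -> matches HR
  - employee 8 (Nate): dept_id=NULL, no match -> dropped
  - employee 9 (Alice): dept_id=6 -> matches Engineering
So 1 of 9 rows is dropped.

SQL:
SELECT a.name, b.name AS department
FROM employees a
INNER JOIN departments b ON a.dept_id = b.id

Result:
name  | department 
------+------------
Beth  | Legal      
Aaron | Legal      
Yara  | HR         
Iris  | Design     
Leo   | Sales      
Helen | Sales      
Tina  | HR         
Alice | Engineering


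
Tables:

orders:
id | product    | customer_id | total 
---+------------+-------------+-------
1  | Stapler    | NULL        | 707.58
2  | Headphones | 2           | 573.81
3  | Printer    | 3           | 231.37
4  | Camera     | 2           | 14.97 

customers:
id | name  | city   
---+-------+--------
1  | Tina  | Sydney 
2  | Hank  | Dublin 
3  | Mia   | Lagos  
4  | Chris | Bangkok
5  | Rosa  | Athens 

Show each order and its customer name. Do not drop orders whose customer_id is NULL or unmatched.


LEFT JOIN keeps every row from orders (the left table); where customer_id has no match in customers, the customer columns become NULL. Walk through each order:
  - order 1 (Stapler): customer_id=NULL, no match -> kept with NULL
  - order 2 (Headphones): customer_id=2 -> matches Hank
  - order 3 (Printer): customer_id=3 -> matches Mia
  - order 4 (Camera): customer_id=2 -> matches Hank
All 4 rows appear; 1 has NULL customer.

SQL:
SELECT a.product, b.name AS customer
FROM orders a
LEFT JOIN customers b ON a.customer_id = b.id

Result:
product    | customer
-----------+---------
Stapler    | NULL    
Headphones | Hank    
Printer    | Mia     
Camera     | Hank    


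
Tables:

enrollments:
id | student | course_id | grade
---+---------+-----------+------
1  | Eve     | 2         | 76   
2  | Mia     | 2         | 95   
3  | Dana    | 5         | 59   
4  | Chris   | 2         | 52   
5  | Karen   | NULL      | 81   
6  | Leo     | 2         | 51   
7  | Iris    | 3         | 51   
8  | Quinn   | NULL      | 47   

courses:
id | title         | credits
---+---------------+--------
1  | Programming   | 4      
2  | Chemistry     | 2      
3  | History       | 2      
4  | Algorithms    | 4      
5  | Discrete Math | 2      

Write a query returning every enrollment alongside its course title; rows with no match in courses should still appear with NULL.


LEFT JOIN keeps every row from enrollments (the left table); where course_id has no match in courses, the course columns become NULL. Walk through each enrollment:
  - enrollment 1 (Eve): course_id=2 -> matches Chemistry
  - enrollment 2 (Mia): course_id=2 -> matches Chemistry
  - enrollment 3 (Dana): course_id=5 -> matches Discrete Math
  - enrollment 4 (Chris): course_id=2 -> matches Chemistry
  - enrollment 5 (Karen): course_id=NULL, no match -> kept with NULL
  - enrollment 6 (Leo): course_id=2 -> matches Chemistry
  - enrollment 7 (Iris): course_id=3 -> matches History
  - enrollment 8 (Quinn): course_id=NULL, no match -> kept with NULL
All 8 rows appear; 2 have NULL course.

SQL:
SELECT a.student, b.title AS course
FROM enrollments a
LEFT JOIN courses b ON a.course_id = b.id

Result:
student | course       
--------+--------------
Eve     | Chemistry    
Mia     | Chemistry    
Dana    | Discrete Math
Chris   | Chemistry    
Karen   | NULL         
Leo     | Chemistry    
Iris    | History      
Quinn   | NULL         


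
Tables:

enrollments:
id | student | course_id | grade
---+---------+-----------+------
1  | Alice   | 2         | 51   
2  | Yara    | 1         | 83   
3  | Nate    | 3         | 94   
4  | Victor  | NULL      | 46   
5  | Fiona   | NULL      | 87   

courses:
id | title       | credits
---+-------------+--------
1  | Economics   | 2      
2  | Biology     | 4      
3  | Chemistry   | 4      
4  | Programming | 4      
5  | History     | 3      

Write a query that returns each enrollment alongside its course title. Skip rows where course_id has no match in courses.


INNER JOIN keeps only enrollments rows whose course_id matches an id in courses. Walk through each enrollment:
  - enrollment 1 (Alice): course_id=2 -> matches Biology
  - enrollment 2 (Yara): course_id=1 -> matches Economics
  - enrollment 3 (Nate): course_id=3 -> matches Chemistry
  - enrollment 4 (Victor): course_id=NULL, no match -> dropped
  - enrollment 5 (Fiona): course_id=NULL, no match -> dropped
So 2 of 5 rows are dropped.

SQL:
SELECT a.student, b.title AS course
FROM enrollments a
INNER JOIN courses b ON a.course_id = b.id

Result:
student | course   
--------+----------
Alice   | Biology  
Yara    | Economics
Nate    | Chemistry


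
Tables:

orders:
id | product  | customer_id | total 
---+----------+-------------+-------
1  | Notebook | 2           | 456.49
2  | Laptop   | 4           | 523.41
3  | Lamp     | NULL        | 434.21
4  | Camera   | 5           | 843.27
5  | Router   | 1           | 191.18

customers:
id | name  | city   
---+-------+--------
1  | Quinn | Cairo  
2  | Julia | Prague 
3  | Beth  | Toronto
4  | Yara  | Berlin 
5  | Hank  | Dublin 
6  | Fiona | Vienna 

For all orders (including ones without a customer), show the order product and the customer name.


LEFT JOIN keeps every row from orders (the left table); where customer_id has no match in customers, the customer columns become NULL. Walk through each order:
  - order 1 (Notebook): customer_id=2 -> matches Julia
  - order 2 (Laptop): customer_id=4 -> matches Yara
  - order 3 (Lamp): customer_id=NULL, no match -> kept with NULL
  - order 4 (Camera): customer_id=5 -> matches Hank
  - order 5 (Router): customer_id=1 -> matches Quinn
All 5 rows appear; 1 has NULL customer.

SQL:
SELECT a.product, b.name AS customer
FROM orders a
LEFT JOIN customers b ON a.customer_id = b.id

Result:
product  | customer
---------+---------
Notebook | Julia   
Laptop   | Yara    
Lamp     | NULL    
Camera   | Hank    
Router   | Quinn   


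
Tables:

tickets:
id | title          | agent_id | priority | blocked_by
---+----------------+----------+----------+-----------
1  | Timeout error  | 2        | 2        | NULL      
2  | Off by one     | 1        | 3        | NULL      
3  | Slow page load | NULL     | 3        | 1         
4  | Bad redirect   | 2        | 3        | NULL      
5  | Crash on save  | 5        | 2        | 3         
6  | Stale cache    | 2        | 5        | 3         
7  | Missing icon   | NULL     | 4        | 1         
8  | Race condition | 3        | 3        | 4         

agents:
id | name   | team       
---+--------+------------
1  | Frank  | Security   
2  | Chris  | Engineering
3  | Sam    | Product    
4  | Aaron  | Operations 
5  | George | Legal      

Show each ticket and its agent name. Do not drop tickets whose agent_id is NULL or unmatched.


LEFT JOIN keeps every row from tickets (the left table); where agent_id has no match in agents, the agent columns become NULL. Walk through each ticket:
  - ticket 1 (Timeout error): agent_id=2 -> matches Chris
  - ticket 2 (Off by one): agent_id=1 -> matches Frank
  - ticket 3 (Slow page load): agent_id=NULL, no match -> kept with NULL
  - ticket 4 (Bad redirect): agent_id=2 -> matches Chris
  - ticket 5 (Crash on save): agent_id=5 -> matches George
  - ticket 6 (Stale cache): agent_id=2 -> matches Chris
  - ticket 7 (Missing icon): agent_id=NULL, no match -> kept with NULL
  - ticket 8 (Race condition): agent_id=3 -> matches Sam
All 8 rows appear; 2 have NULL agent.

SQL:
SELECT a.title, b.name AS agent
FROM tickets a
LEFT JOIN agents b ON a.agent_id = b.id

Result:
title          | agent 
---------------+-------
Timeout error  | Chris 
Off by one     | Frank 
Slow page load | NULL  
Bad redirect   | Chris 
Crash on save  | George
Stale cache    | Chris 
Missing icon   | NULL  
Race condition | Sam   


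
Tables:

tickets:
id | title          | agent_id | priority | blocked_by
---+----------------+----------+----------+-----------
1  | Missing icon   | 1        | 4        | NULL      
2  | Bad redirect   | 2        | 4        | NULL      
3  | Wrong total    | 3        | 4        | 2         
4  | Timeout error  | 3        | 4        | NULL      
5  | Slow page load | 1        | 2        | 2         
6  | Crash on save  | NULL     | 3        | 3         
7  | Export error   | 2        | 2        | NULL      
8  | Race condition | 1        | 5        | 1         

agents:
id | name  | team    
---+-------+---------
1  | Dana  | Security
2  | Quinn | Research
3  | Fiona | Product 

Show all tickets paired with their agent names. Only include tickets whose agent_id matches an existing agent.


INNER JOIN keeps only tickets rows whose agent_id matches an id in agents. Walk through each ticket:
  - ticket 1 (Missing icon): agent_id=1 -> matches Dana
  - ticket 2 (Bad redirect): agent_id=2 -> matches Quinn
  - ticket 3 (Wrong total): agent_id=3 -> matches Fiona
  - ticket 4 (Timeout error): agent_id=3 -> matches Fiona
  - ticket 5 (Slow page load): agent_id=1 -> matches Dana
  - ticket 6 (Crash on save): agent_id=NULL, no match -> dropped
  - ticket 7 (Export error): agent_id=2 -> matches Quinn
  - ticket 8 (Race condition): agent_id=1 -> matches Dana
So 1 of 8 rows is dropped.

SQL:
SELECT a.title, b.name AS agent
FROM tickets a
INNER JOIN agents b ON a.agent_id = b.id

Result:
title          | agent
---------------+------
Missing icon   | Dana 
Bad redirect   | Quinn
Wrong total    | Fiona
Timeout error  | Fiona
Slow page load | Dana 
Export error   | Quinn
Race condition | Dana 


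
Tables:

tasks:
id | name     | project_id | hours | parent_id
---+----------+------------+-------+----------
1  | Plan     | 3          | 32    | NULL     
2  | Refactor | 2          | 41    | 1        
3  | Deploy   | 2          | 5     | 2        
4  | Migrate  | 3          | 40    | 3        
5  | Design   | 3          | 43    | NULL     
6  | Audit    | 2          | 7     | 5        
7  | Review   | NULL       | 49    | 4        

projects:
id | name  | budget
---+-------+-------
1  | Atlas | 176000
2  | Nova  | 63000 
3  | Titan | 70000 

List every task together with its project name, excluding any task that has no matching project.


INNER JOIN keeps only tasks rows whose project_id matches an id in projects. Walk through each task:
  - task 1 (Plan): project_id=3 -> matches Titan
  - task 2 (Refactor): project_id=2 -> matches Nova
  - task 3 (Deploy): project_id=2 -> matches Nova
  - task 4 (Migrate): project_id=3 -> matches Titan
  - task 5 (Design): project_id=3 -> matches Titan
  - task 6 (Audit): project_id=2 -> matches Nova
  - task 7 (Review): project_id=NULL, no match -> dropped
So 1 of 7 rows is dropped.

SQL:
SELECT a.name, b.name AS project
FROM tasks a
INNER JOIN projects b ON a.project_id = b.id

Result:
name     | project
---------+--------
Plan     | Titan  
Refactor | Nova   
Deploy   | Nova   
Migrate  | Titan  
Design   | Titan  
Audit    | Nova   


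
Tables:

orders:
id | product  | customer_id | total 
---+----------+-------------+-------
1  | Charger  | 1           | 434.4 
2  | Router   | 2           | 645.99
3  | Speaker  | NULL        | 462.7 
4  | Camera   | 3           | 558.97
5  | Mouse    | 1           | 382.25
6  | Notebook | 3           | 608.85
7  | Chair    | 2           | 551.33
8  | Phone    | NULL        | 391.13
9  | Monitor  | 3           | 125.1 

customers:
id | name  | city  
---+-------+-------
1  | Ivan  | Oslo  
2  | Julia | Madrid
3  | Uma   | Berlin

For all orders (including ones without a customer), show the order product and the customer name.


LEFT JOIN keeps every row from orders (the left table); where customer_id has no match in customers, the customer columns become NULL. Walk through each order:
  - order 1 (Charger): customer_id=1 -> matches Ivan
  - order 2 (Router): customer_id=2 -> matches Julia
  - order 3 (Speaker): customer_id=NULL, no match -> kept with NULL
  - order 4 (Camera): customer_id=3 -> matches Uma
  - order 5 (Mouse): customer_id=1 -> matches Ivan
  - order 6 (Notebook): customer_id=3 -> matches Uma
  - order 7 (Chair): customer_id=2 -> matches Julia
  - order 8 (Phone): customer_id=NULL, no match -> kept with NULL
  - order 9 (Monitor): customer_id=3 -> matches Uma
All 9 rows appear; 2 have NULL customer.

SQL:
SELECT a.product, b.name AS customer
FROM orders a
LEFT JOIN customers b ON a.customer_id = b.id

Result:
product  | customer
---------+---------
Charger  | Ivan    
Router   | Julia   
Speaker  | NULL    
Camera   | Uma     
Mouse    | Ivan    
Notebook | Uma     
Chair    | Julia   
Phone    | NULL    
Monitor  | Uma     


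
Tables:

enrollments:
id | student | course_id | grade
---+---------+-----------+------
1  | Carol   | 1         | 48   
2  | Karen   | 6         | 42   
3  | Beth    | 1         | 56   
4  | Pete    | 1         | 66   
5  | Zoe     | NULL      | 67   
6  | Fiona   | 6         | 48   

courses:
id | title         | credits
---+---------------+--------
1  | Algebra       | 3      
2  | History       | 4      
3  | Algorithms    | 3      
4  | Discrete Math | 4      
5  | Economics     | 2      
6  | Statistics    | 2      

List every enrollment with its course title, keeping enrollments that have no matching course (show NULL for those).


LEFT JOIN keeps every row from enrollments (the left table); where course_id has no match in courses, the course columns become NULL. Walk through each enrollment:
  - enrollment 1 (Carol): course_id=1 -> matches Algebra
  - enrollment 2 (Karen): course_id=6 -> matches Statistics
  - enrollment 3 (Beth): course_id=1 -> matches Algebra
  - enrollment 4 (Pete): course_id=1 -> matches Algebra
  - enrollment 5 (Zoe): course_id=NULL, no match -> kept with NULL
  - enrollment 6 (Fiona): course_id=6 -> matches Statistics
All 6 rows appear; 1 has NULL course.

SQL:
SELECT a.student, b.title AS course
FROM enrollments a
LEFT JOIN courses b ON a.course_id = b.id

Result:
student | course    
--------+-----------
Carol   | Algebra   
Karen   | Statistics
Beth    | Algebra   
Pete    | Algebra   
Zoe     | NULL      
Fiona   | Statistics


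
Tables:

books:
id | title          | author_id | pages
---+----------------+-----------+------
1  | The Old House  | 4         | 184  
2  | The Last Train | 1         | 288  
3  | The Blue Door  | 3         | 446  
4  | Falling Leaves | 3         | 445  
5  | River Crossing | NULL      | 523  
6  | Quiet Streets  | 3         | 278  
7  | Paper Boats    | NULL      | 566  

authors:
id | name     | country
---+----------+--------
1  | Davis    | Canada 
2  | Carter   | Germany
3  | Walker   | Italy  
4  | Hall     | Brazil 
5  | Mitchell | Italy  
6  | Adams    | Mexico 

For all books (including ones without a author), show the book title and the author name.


LEFT JOIN keeps every row from books (the left table); where author_id has no match in authors, the author columns become NULL. Walk through each book:
  - book 1 (The Old House): author_id=4 -> matches Hall
  - book 2 (The Last Train): author_id=1 -> matches Davis
  - book 3 (The Blue Door): author_id=3 -> matches Walker
  - book 4 (Falling Leaves): author_id=3 -> matches Walker
  - book 5 (River Crossing): author_id=NULL, no match -> kept with NULL
  - book 6 (Quiet Streets): author_id=3 -> matches Walker
  - book 7 (Paper Boats): author_id=NULL, no match -> kept with NULL
All 7 rows appear; 2 have NULL author.

SQL:
SELECT a.title, b.name AS author
FROM books a
LEFT JOIN authors b ON a.author_id = b.id

Result:
title          | author
---------------+-------
The Old House  | Hall  
The Last Train | Davis 
The Blue Door  | Walker
Falling Leaves | Walker
River Crossing | NULL  
Quiet Streets  | Walker
Paper Boats    | NULL  


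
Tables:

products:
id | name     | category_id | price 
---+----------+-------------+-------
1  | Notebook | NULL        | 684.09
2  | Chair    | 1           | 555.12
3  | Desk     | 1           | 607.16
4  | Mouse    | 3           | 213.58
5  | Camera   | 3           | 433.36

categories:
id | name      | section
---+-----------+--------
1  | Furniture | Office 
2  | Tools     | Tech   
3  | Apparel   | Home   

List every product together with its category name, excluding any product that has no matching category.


INNER JOIN keeps only products rows whose category_id matches an id in categories. Walk through each product:
  - product 1 (Notebook): category_id=NULL, no match -> dropped
  - product 2 (Chair): category_id=1 -> matches Furniture
  - product 3 (Desk): category_id=1 -> matches Furniture
  - product 4 (Mouse): category_id=3 -> matches Apparel
  - product 5 (Camera): category_id=3 -> matches Apparel
So 1 of 5 rows is dropped.

SQL:
SELECT a.name, b.name AS category
FROM products a
INNER JOIN categories b ON a.category_id = b.id

Result:
name   | category 
-------+----------
Chair  | Furniture
Desk   | Furniture
Mouse  | Apparel  
Camera | Apparel  


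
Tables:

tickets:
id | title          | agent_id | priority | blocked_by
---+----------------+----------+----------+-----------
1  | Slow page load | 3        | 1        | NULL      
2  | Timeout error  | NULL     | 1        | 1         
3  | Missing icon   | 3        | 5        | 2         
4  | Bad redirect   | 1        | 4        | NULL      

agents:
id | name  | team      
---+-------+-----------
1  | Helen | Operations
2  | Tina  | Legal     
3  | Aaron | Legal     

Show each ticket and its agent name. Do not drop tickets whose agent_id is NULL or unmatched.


LEFT JOIN keeps every row from tickets (the left table); where agent_id has no match in agents, the agent columns become NULL. Walk through each ticket:
  - ticket 1 (Slow page load): agent_id=3 -> matches Aaron
  - ticket 2 (Timeout error): agent_id=NULL, no match -> kept with NULL
  - ticket 3 (Missing icon): agent_id=3 -> matches Aaron
  - ticket 4 (Bad redirect): agent_id=1 -> matches Helen
All 4 rows appear; 1 has NULL agent.

SQL:
SELECT a.title, b.name AS agent
FROM tickets a
LEFT JOIN agents b ON a.agent_id = b.id

Result:
title          | agent
---------------+------
Slow page load | Aaron
Timeout error  | NULL 
Missing icon   | Aaron
Bad redirect   | Helen


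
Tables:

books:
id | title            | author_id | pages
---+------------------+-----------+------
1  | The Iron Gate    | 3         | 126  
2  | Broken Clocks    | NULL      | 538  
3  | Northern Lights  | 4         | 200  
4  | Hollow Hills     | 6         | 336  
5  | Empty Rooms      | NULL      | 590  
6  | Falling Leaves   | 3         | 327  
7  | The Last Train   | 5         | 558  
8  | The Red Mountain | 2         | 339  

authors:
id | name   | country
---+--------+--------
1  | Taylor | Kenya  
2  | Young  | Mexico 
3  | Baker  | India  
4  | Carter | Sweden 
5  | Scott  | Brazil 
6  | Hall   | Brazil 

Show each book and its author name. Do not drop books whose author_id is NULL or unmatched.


LEFT JOIN keeps every row from books (the left table); where author_id has no match in authors, the author columns become NULL. Walk through each book:
  - book 1 (The Iron Gate): author_id=3 -> matches Baker
  - book 2 (Broken Clocks): author_id=NULL, no match -> kept with NULL
  - book 3 (Northern Lights): author_id=4 -> matches Carter
  - book 4 (Hollow Hills): author_id=6 -> matches Hall
  - book 5 (Empty Rooms): author_id=NULL, no match -> kept with NULL
  - book 6 (Falling Leaves): author_id=3 -> matches Baker
  - book 7 (The Last Train): author_id=5 -> matches Scott
  - book 8 (The Red Mountain): author_id=2 -> matches Young
All 8 rows appear; 2 have NULL author.

SQL:
SELECT a.title, b.name AS author
FROM books a
LEFT JOIN authors b ON a.author_id = b.id

Result:
title            | author
-----------------+-------
The Iron Gate    | Baker 
Broken Clocks    | NULL  
Northern Lights  | Carter
Hollow Hills     | Hall  
Empty Rooms      | NULL  
Falling Leaves   | Baker 
The Last Train   | Scott 
The Red Mountain | Young 


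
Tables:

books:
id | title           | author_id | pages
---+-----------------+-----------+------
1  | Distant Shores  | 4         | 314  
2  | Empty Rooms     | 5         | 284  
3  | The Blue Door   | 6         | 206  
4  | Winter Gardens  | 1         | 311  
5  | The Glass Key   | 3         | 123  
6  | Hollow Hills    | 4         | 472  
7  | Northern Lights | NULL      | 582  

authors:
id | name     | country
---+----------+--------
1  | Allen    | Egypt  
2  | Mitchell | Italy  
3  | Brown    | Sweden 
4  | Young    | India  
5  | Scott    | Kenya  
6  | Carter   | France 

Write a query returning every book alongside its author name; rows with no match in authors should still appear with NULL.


LEFT JOIN keeps every row from books (the left table); where author_id has no match in authors, the author columns become NULL. Walk through each book:
  - book 1 (Distant Shores): author_id=4 -> matches Young
  - book 2 (Empty Rooms): author_id=5 -> matches Scott
  - book 3 (The Blue Door): author_id=6 -> matches Carter
  - book 4 (Winter Gardens): author_id=1 -> matches Allen
  - book 5 (The Glass Key): author_id=3 -> matches Brown
  - book 6 (Hollow Hills): author_id=4 -> matches Young
  - book 7 (Northern Lights): author_id=NULL, no match -> kept with NULL
All 7 rows appear; 1 has NULL author.

SQL:
SELECT a.title, b.name AS author
FROM books a
LEFT JOIN authors b ON a.author_id = b.id

Result:
title           | author
----------------+-------
Distant Shores  | Young 
Empty Rooms     | Scott 
The Blue Door   | Carter
Winter Gardens  | Allen 
The Glass Key   | Brown 
Hollow Hills    | Young 
Northern Lights | NULL  


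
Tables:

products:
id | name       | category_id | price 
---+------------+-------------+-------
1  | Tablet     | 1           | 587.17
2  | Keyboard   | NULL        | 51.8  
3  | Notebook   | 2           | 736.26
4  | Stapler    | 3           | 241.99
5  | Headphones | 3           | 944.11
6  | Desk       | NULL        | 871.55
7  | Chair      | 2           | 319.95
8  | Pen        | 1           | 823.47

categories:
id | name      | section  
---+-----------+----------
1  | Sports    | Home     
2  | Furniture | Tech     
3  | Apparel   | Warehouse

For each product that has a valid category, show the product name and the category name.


INNER JOIN keeps only products rows whose category_id matches an id in categories. Walk through each product:
  - product 1 (Tablet): category_id=1 -> matches Sports
  - product 2 (Keyboard): category_id=NULL, no match -> dropped
  - product 3 (Notebook): category_id=2 -> matches Furniture
  - product 4 (Stapler): category_id=3 -> matches Apparel
  - product 5 (Headphones): category_id=3 -> matches Apparel
  - product 6 (Desk): category_id=NULL, no match -> dropped
  - product 7 (Chair): category_id=2 -> matches Furniture
  - product 8 (Pen): category_id=1 -> matches Sports
So 2 of 8 rows are dropped.

SQL:
SELECT a.name, b.name AS category
FROM products a
INNER JOIN categories b ON a.category_id = b.id

Result:
name       | category 
-----------+----------
Tablet     | Sports   
Notebook   | Furniture
Stapler    | Apparel  
Headphones | Apparel  
Chair      | Furniture
Pen        | Sports   


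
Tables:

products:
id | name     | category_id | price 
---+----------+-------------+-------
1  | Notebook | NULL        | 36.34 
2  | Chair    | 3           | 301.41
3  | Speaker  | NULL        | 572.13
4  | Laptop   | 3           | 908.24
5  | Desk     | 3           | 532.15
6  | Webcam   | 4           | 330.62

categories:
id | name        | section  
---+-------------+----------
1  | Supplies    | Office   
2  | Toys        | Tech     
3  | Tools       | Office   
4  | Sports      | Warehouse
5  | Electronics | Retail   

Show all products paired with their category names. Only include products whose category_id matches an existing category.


INNER JOIN keeps only products rows whose category_id matches an id in categories. Walk through each product:
  - product 1 (Notebook): category_id=NULL, no match -> dropped
  - product 2 (Chair): category_id=3 -> matches Tools
  - product 3 (Speaker): category_id=NULL, no match -> dropped
  - product 4 (Laptop): category_id=3 -> matches Tools
  - product 5 (Desk): category_id=3 -> matches Tools
  - product 6 (Webcam): category_id=4 -> matches Sports
So 2 of 6 rows are dropped.

SQL:
SELECT a.name, b.name AS category
FROM products a
INNER JOIN categories b ON a.category_id = b.id

Result:
name   | category
-------+---------
Chair  | Tools   
Laptop | Tools   
Desk   | Tools   
Webcam | Sports  
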